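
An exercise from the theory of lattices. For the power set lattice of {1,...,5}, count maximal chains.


A maximal chain goes from the minimum element to a maximal element via cover relations.
Counting all min-to-max paths in the cover graph.
Total maximal chains: 120


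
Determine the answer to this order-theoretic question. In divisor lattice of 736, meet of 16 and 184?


In a divisor lattice, meet = gcd (greatest common divisor).
By Euclidean algorithm or factoring: gcd(16,184) = 8


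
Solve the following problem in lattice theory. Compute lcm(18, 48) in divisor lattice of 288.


In a divisor lattice, join = lcm (least common multiple).
gcd(18,48) = 6
lcm(18,48) = 18*48/gcd = 864/6 = 144


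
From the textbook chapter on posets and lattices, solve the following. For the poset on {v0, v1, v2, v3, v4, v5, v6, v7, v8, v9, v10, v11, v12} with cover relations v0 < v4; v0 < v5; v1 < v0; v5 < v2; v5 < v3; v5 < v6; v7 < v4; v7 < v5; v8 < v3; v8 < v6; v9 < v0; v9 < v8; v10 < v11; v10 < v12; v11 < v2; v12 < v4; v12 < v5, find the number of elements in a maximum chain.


A chain is a totally ordered subset; we count the number of elements in a maximum chain.
Compute, for each element x, the size of the longest chain ending at x:
  v1: 1
  v7: 1
  v9: 1
  v10: 1
  v8: 2
  v11: 2
  ...
A maximum chain: v1 < v0 < v5 < v2
Number of elements in the longest chain: 4


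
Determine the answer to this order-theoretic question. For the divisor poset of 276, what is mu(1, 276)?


In a divisor lattice, mu(a,b) = mu(b/a) where mu is the classical Mobius function.
b/a = 276/1 = 276
Prime factorization of 276: primes [2, 3, 23]
276 is not squarefree, so mu(276) = 0


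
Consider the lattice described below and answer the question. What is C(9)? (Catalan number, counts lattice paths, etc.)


C(n) = C(2n, n) / (n+1).
C(18, 9) = 48620
C(9) = 48620 / 10 = 4862


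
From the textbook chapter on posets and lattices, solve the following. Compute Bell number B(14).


B(n) = number of set partitions of an n-element set.
B(n) satisfies the recurrence: B(n+1) = sum_k C(n,k)*B(k).
B(14) = 190899322


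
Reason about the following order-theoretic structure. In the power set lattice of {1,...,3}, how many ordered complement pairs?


Complement pair (a,b): a meet b = bottom, a join b = top.
Here: A intersect B = {} and A union B = {1,...,3}.
Pairs found: ({},{1,2,3}), ({1},{2,3}), ({2},{1,3}), ({3},{1,2}), ... (4 more)
Total ordered pairs: 8


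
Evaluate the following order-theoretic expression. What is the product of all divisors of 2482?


Divisors of 2482: [1, 2, 17, 34, 73, 146, 1241, 2482]
Product = n^(d(n)/2) = 2482^(8/2)
Product = 37949591784976


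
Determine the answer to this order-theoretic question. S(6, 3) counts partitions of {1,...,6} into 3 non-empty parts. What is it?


S(n,k) = k*S(n-1,k) + S(n-1,k-1).
S(5,3) = 25, S(5,2) = 15
S(6,3) = 3*25 + 15 = 75 + 15
S(6,3) = 90


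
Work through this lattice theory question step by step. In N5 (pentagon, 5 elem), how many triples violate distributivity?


Distributive law: a ^ (b v c) = (a ^ b) v (a ^ c).
Check all 5^3 = 125 ordered triples (a,b,c).
  e.g. a=b, b=a, c=c: lhs=b != rhs=a
  e.g. a=b, b=c, c=a: lhs=b != rhs=a
Total violating triples: 2


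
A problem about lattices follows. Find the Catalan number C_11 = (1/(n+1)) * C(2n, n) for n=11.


C(n) = C(2n, n) / (n+1).
C(22, 11) = 705432
C(11) = 705432 / 12 = 58786


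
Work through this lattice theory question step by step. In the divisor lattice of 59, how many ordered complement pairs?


Complement pair (a,b): a meet b = bottom, a join b = top.
Here: gcd(a,b)=1 and lcm(a,b)=59, i.e. a*b=59 with a,b coprime.
Pairs found: (1,59), (59,1)
Total ordered pairs: 2


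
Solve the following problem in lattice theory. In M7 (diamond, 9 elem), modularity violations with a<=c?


Modular law: if a <= c then a v (b ^ c) = (a v b) ^ c.
Check all triples (a,b,c) with a <= c among 9 elements.
This lattice is modular (diamonds M_m and their chain-products are modular).
Total violating triples: 0


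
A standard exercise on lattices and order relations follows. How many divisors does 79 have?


Divisors of 79: [1, 79]
Count: 2


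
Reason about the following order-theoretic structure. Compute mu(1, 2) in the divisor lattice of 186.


In a divisor lattice, mu(a,b) = mu(b/a) where mu is the classical Mobius function.
b/a = 2/1 = 2
Prime factorization of 2: primes [2]
2 is squarefree with 1 prime factor(s), so mu(2) = (-1)^1 = -1


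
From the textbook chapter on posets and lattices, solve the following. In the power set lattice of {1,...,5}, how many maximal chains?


A maximal chain goes from the minimum element to a maximal element via cover relations.
Counting all min-to-max paths in the cover graph.
Total maximal chains: 120


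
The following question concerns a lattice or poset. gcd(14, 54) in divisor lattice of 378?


Meet=gcd.
gcd(14,54)=2


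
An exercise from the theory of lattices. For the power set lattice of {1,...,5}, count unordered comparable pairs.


A comparable pair {a,b} has a < b or b < a in the order.
Count unordered pairs where one element is strictly below the other.
Examples: {{},{1}}, {{},{2}}, {{},{3}}, {{},{4}}, ...
Total comparable pairs: 211


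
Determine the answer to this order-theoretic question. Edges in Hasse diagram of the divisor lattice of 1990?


A cover relation a -< b holds when a < b with no c strictly between.
Cover relations:
  1 -< 2
  1 -< 5
  1 -< 199
  2 -< 10
  2 -< 398
  5 -< 10
  5 -< 995
  10 -< 1990
  ...4 more
Total: 12


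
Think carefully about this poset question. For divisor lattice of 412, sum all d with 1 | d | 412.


Interval [1,412] in divisors of 412: [1, 2, 4, 103, 206, 412]
Sum = 728


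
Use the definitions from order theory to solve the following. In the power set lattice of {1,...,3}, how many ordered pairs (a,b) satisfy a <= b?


The order relation is {(a,b) : a <= b}, reflexive so it includes (a,a).
Examples: ({},{}), ({},{1,2}), ({},{1,2,3}), ({},{1,3}), ({},{1}), ...
Total ordered pairs: 27


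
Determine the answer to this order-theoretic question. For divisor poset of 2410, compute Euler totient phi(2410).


phi(n) = n * prod_{p|n} (1 - 1/p).
Prime divisors of 2410: [2, 5, 241]
phi(2410) = 2410 * (1 - 1/2) * (1 - 1/5) * (1 - 1/241)
phi(2410) = 960


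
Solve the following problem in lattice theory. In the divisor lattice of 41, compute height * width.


Height = length of longest chain minus 1; width = size of largest antichain.
A maximum chain: 1 | 41  (height 1).
A maximum antichain: {1}  (width 1).
Product = 1 * 1 = 1


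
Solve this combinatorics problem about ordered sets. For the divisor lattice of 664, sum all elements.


sigma(n) = sum of divisors.
Divisors of 664: [1, 2, 4, 8, 83, 166, 332, 664]
Sum = 1260


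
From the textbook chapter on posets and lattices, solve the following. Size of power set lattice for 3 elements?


Power set = 2^n.
2^3 = 8


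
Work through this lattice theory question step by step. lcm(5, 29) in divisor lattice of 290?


Join=lcm.
gcd(5,29)=1
lcm=145


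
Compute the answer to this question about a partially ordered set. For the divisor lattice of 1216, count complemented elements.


An element a is complemented if some b has a meet b = bottom, a join b = top.
a is complemented iff gcd(a, n/a)=1, i.e. a is a unitary divisor of 1216.
Complemented elements: 1, 19, 64, 1216
Count: 4


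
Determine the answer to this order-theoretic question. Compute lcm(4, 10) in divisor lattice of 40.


In a divisor lattice, join = lcm (least common multiple).
gcd(4,10) = 2
lcm(4,10) = 4*10/gcd = 40/2 = 20


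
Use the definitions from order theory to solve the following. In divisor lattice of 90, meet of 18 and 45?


In a divisor lattice, meet = gcd (greatest common divisor).
By Euclidean algorithm or factoring: gcd(18,45) = 9


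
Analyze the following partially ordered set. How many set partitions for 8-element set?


B(n) = number of set partitions of an n-element set.
B(n) satisfies the recurrence: B(n+1) = sum_k C(n,k)*B(k).
B(8) = 4140


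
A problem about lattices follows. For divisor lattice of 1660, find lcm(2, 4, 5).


In a divisor lattice, join = lcm (least common multiple).
Compute lcm iteratively: start with first element, then lcm(current, next).
Elements: [2, 4, 5]
lcm(2,4) = 4
lcm(4,5) = 20
Final lcm = 20


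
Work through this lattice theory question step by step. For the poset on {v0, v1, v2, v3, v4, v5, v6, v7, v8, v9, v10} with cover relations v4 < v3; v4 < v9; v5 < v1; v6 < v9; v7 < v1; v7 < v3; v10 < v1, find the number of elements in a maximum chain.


A chain is a totally ordered subset; we count the number of elements in a maximum chain.
Compute, for each element x, the size of the longest chain ending at x:
  v0: 1
  v2: 1
  v4: 1
  v5: 1
  v6: 1
  v7: 1
  ...
A maximum chain: v5 < v1
Number of elements in the longest chain: 2


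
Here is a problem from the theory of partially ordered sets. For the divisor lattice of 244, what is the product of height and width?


Height = length of longest chain minus 1; width = size of largest antichain.
A maximum chain: 1 | 61 | 122 | 244  (height 3).
A maximum antichain: {2, 61}  (width 2).
Product = 3 * 2 = 6


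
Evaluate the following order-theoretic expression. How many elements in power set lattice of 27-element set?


Power set = 2^n.
2^27 = 134217728


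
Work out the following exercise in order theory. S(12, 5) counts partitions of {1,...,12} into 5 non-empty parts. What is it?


S(n,k) = k*S(n-1,k) + S(n-1,k-1).
S(11,5) = 246730, S(11,4) = 145750
S(12,5) = 5*246730 + 145750 = 1233650 + 145750
S(12,5) = 1379400


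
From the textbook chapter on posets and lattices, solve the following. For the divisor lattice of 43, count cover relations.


A cover relation a -< b holds when a < b with no c strictly between.
Cover relations:
  1 -< 43
Total: 1


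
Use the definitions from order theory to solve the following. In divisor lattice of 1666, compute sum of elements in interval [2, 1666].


Interval [2,1666] in divisors of 1666: [2, 14, 34, 98, 238, 1666]
Sum = 2052


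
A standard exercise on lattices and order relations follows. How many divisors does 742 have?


Divisors of 742: [1, 2, 7, 14, 53, 106, 371, 742]
Count: 8


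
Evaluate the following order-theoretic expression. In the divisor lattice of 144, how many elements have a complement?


An element a is complemented if some b has a meet b = bottom, a join b = top.
a is complemented iff gcd(a, n/a)=1, i.e. a is a unitary divisor of 144.
Complemented elements: 1, 9, 16, 144
Count: 4


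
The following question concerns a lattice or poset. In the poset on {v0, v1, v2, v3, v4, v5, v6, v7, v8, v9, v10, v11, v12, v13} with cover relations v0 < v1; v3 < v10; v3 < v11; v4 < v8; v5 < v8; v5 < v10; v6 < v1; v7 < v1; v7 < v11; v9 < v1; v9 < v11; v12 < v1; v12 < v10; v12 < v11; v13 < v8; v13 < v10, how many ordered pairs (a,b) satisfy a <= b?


The order relation is {(a,b) : a <= b}, reflexive so it includes (a,a).
Examples: (v0,v0), (v0,v1), (v1,v1), (v10,v10), (v11,v11), ...
Total ordered pairs: 30


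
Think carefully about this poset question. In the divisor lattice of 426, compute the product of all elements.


Divisors of 426: [1, 2, 3, 6, 71, 142, 213, 426]
Product = n^(d(n)/2) = 426^(8/2)
Product = 32933538576


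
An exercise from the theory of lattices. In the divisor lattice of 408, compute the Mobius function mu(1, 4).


In a divisor lattice, mu(a,b) = mu(b/a) where mu is the classical Mobius function.
b/a = 4/1 = 4
Prime factorization of 4: primes [2]
4 is not squarefree, so mu(4) = 0


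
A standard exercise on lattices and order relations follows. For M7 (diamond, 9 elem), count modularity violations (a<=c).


Modular law: if a <= c then a v (b ^ c) = (a v b) ^ c.
Check all triples (a,b,c) with a <= c among 9 elements.
This lattice is modular (diamonds M_m and their chain-products are modular).
Total violating triples: 0


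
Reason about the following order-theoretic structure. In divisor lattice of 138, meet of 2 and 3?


In a divisor lattice, meet = gcd (greatest common divisor).
By Euclidean algorithm or factoring: gcd(2,3) = 1


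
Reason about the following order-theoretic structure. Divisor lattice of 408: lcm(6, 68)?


Join=lcm.
gcd(6,68)=2
lcm=204


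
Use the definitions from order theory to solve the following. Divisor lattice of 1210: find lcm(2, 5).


In a divisor lattice, join = lcm (least common multiple).
gcd(2,5) = 1
lcm(2,5) = 2*5/gcd = 10/1 = 10


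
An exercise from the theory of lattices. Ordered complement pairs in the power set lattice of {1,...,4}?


Complement pair (a,b): a meet b = bottom, a join b = top.
Here: A intersect B = {} and A union B = {1,...,4}.
Pairs found: ({},{1,2,3,4}), ({1},{2,3,4}), ({2},{1,3,4}), ({3},{1,2,4}), ... (12 more)
Total ordered pairs: 16


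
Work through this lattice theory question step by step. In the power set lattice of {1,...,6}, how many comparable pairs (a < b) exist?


A comparable pair {a,b} has a < b or b < a in the order.
Count unordered pairs where one element is strictly below the other.
Examples: {{},{1}}, {{},{2}}, {{},{3}}, {{},{4}}, ...
Total comparable pairs: 665


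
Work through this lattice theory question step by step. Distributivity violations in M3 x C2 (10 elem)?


Distributive law: a ^ (b v c) = (a ^ b) v (a ^ c).
Check all 10^3 = 1000 ordered triples (a,b,c).
  e.g. a=(a1,0), b=(a2,0), c=(a3,0): lhs=(a1,0) != rhs=(0,0)
  e.g. a=(a1,0), b=(a2,0), c=(a3,1): lhs=(a1,0) != rhs=(0,0)
Total violating triples: 48


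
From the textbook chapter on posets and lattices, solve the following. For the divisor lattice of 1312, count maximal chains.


A maximal chain goes from the minimum element to a maximal element via cover relations.
Counting all min-to-max paths in the cover graph.
Total maximal chains: 6


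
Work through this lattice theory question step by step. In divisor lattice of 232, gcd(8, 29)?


Meet=gcd.
gcd(8,29)=1


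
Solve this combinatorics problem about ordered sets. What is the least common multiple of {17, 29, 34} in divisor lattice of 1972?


In a divisor lattice, join = lcm (least common multiple).
Compute lcm iteratively: start with first element, then lcm(current, next).
Elements: [17, 29, 34]
lcm(17,29) = 493
lcm(493,34) = 986
Final lcm = 986


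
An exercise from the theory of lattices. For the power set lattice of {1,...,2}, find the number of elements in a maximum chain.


A chain is a totally ordered subset; we count the number of elements in a maximum chain.
Compute, for each element x, the size of the longest chain ending at x:
  {}: 1
  {1}: 2
  {2}: 2
  {1,2}: 3
A maximum chain: {} < {1} < {1,2}
Number of elements in the longest chain: 3


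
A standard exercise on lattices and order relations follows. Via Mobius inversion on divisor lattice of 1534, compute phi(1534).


phi(n) = n * prod_{p|n} (1 - 1/p).
Prime divisors of 1534: [2, 13, 59]
phi(1534) = 1534 * (1 - 1/2) * (1 - 1/13) * (1 - 1/59)
phi(1534) = 696


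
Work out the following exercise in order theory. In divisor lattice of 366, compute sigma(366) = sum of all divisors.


sigma(n) = sum of divisors.
Divisors of 366: [1, 2, 3, 6, 61, 122, 183, 366]
Sum = 744


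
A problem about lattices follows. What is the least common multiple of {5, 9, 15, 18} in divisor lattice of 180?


In a divisor lattice, join = lcm (least common multiple).
Compute lcm iteratively: start with first element, then lcm(current, next).
Elements: [5, 9, 15, 18]
lcm(5,9) = 45
lcm(45,15) = 45
lcm(45,18) = 90
Final lcm = 90


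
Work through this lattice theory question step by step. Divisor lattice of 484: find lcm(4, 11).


In a divisor lattice, join = lcm (least common multiple).
gcd(4,11) = 1
lcm(4,11) = 4*11/gcd = 44/1 = 44


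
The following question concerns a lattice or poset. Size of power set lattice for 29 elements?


Power set = 2^n.
2^29 = 536870912


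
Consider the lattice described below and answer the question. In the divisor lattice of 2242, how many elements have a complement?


An element a is complemented if some b has a meet b = bottom, a join b = top.
a is complemented iff gcd(a, n/a)=1, i.e. a is a unitary divisor of 2242.
Complemented elements: 1, 2, 19, 38, 59, 118, ... (2 more)
Count: 8


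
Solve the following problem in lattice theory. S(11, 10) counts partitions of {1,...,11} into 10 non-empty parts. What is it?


S(n,k) = k*S(n-1,k) + S(n-1,k-1).
S(10,10) = 1, S(10,9) = 45
S(11,10) = 10*1 + 45 = 10 + 45
S(11,10) = 55


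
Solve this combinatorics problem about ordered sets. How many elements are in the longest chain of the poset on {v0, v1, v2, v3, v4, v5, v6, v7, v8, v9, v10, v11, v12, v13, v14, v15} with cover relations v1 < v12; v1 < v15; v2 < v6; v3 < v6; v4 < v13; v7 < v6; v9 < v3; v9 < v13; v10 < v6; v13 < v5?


A chain is a totally ordered subset; we count the number of elements in a maximum chain.
Compute, for each element x, the size of the longest chain ending at x:
  v0: 1
  v1: 1
  v2: 1
  v4: 1
  v7: 1
  v8: 1
  ...
A maximum chain: v4 < v13 < v5
Number of elements in the longest chain: 3


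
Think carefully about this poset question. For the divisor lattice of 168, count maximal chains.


A maximal chain goes from the minimum element to a maximal element via cover relations.
Counting all min-to-max paths in the cover graph.
Total maximal chains: 20


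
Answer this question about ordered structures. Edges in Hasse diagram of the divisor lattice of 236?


A cover relation a -< b holds when a < b with no c strictly between.
Cover relations:
  1 -< 2
  1 -< 59
  2 -< 4
  2 -< 118
  4 -< 236
  59 -< 118
  118 -< 236
Total: 7


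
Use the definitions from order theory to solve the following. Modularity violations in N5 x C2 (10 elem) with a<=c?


Modular law: if a <= c then a v (b ^ c) = (a v b) ^ c.
Check all triples (a,b,c) with a <= c among 10 elements.
  e.g. a=(a,0), b=(c,0), c=(b,0): lhs=(a,0) != rhs=(b,0)
  e.g. a=(a,0), b=(c,1), c=(b,0): lhs=(a,0) != rhs=(b,0)
Total violating triples: 6


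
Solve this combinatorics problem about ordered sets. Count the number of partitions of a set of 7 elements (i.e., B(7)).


B(n) = number of set partitions of an n-element set.
B(n) satisfies the recurrence: B(n+1) = sum_k C(n,k)*B(k).
B(7) = 877


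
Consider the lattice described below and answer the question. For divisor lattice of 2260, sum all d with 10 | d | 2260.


Interval [10,2260] in divisors of 2260: [10, 20, 1130, 2260]
Sum = 3420


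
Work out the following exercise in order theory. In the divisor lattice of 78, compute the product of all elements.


Divisors of 78: [1, 2, 3, 6, 13, 26, 39, 78]
Product = n^(d(n)/2) = 78^(8/2)
Product = 37015056


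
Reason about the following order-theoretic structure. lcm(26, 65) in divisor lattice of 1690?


Join=lcm.
gcd(26,65)=13
lcm=130


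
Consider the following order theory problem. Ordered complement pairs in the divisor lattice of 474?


Complement pair (a,b): a meet b = bottom, a join b = top.
Here: gcd(a,b)=1 and lcm(a,b)=474, i.e. a*b=474 with a,b coprime.
Pairs found: (1,474), (2,237), (3,158), (6,79), ... (4 more)
Total ordered pairs: 8


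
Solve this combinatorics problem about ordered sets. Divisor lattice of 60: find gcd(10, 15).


In a divisor lattice, meet = gcd (greatest common divisor).
By Euclidean algorithm or factoring: gcd(10,15) = 5


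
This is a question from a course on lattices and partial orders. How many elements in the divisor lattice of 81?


Divisors of 81: [1, 3, 9, 27, 81]
Count: 5


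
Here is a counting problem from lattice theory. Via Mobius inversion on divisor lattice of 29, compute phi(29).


phi(n) = n * prod_{p|n} (1 - 1/p).
Prime divisors of 29: [29]
phi(29) = 29 * (1 - 1/29)
phi(29) = 28


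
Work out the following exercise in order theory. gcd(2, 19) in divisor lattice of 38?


Meet=gcd.
gcd(2,19)=1


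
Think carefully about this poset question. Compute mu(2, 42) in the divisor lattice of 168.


In a divisor lattice, mu(a,b) = mu(b/a) where mu is the classical Mobius function.
b/a = 42/2 = 21
Prime factorization of 21: primes [3, 7]
21 is squarefree with 2 prime factor(s), so mu(21) = (-1)^2 = 1


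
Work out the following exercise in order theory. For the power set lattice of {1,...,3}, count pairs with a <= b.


The order relation is {(a,b) : a <= b}, reflexive so it includes (a,a).
Examples: ({},{}), ({},{1,2}), ({},{1,2,3}), ({},{1,3}), ({},{1}), ...
Total ordered pairs: 27


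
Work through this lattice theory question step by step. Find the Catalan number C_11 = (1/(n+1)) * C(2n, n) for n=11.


C(n) = C(2n, n) / (n+1).
C(22, 11) = 705432
C(11) = 705432 / 12 = 58786


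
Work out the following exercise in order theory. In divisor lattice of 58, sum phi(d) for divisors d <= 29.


Divisors of 58 up to 29: [1, 2, 29]
phi values: [1, 1, 28]
Sum = 30


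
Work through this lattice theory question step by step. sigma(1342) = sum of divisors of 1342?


sigma(n) = sum of divisors.
Divisors of 1342: [1, 2, 11, 22, 61, 122, 671, 1342]
Sum = 2232


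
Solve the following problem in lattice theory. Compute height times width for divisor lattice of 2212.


Height = length of longest chain minus 1; width = size of largest antichain.
A maximum chain: 1 | 79 | 553 | 1106 | 2212  (height 4).
A maximum antichain: {4, 14, 158, 553}  (width 4).
Product = 4 * 4 = 16


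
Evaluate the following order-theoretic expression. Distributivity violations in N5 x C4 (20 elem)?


Distributive law: a ^ (b v c) = (a ^ b) v (a ^ c).
Check all 20^3 = 8000 ordered triples (a,b,c).
  e.g. a=(b,0), b=(a,0), c=(c,0): lhs=(b,0) != rhs=(a,0)
  e.g. a=(b,0), b=(a,0), c=(c,1): lhs=(b,0) != rhs=(a,0)
Total violating triples: 128


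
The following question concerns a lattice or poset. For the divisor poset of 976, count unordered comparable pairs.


A comparable pair {a,b} has a < b or b < a in the order.
Count unordered pairs where one element is strictly below the other.
Examples: {1,2}, {1,4}, {1,8}, {1,16}, ...
Total comparable pairs: 35


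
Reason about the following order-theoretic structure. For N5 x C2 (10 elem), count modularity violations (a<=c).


Modular law: if a <= c then a v (b ^ c) = (a v b) ^ c.
Check all triples (a,b,c) with a <= c among 10 elements.
  e.g. a=(a,0), b=(c,0), c=(b,0): lhs=(a,0) != rhs=(b,0)
  e.g. a=(a,0), b=(c,1), c=(b,0): lhs=(a,0) != rhs=(b,0)
Total violating triples: 6


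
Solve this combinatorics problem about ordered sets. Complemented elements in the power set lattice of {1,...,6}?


An element a is complemented if some b has a meet b = bottom, a join b = top.
every subset A has complement S\A, so all elements are complemented.
Complemented elements: {}, {1}, {2}, {3}, {4}, {5}, ... (58 more)
Count: 64


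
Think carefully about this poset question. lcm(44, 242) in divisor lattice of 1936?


Join=lcm.
gcd(44,242)=22
lcm=484


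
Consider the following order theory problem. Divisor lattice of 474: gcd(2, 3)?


Meet=gcd.
gcd(2,3)=1


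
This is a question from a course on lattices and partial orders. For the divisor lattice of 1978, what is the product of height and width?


Height = length of longest chain minus 1; width = size of largest antichain.
A maximum chain: 1 | 43 | 989 | 1978  (height 3).
A maximum antichain: {2, 23, 43}  (width 3).
Product = 3 * 3 = 9


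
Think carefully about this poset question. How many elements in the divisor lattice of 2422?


Divisors of 2422: [1, 2, 7, 14, 173, 346, 1211, 2422]
Count: 8


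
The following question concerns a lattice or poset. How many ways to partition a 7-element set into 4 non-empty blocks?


S(n,k) = k*S(n-1,k) + S(n-1,k-1).
S(6,4) = 65, S(6,3) = 90
S(7,4) = 4*65 + 90 = 260 + 90
S(7,4) = 350


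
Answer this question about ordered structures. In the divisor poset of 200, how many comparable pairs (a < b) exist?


A comparable pair {a,b} has a < b or b < a in the order.
Count unordered pairs where one element is strictly below the other.
Examples: {1,2}, {1,4}, {1,5}, {1,8}, ...
Total comparable pairs: 48


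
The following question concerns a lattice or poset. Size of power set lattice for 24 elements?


Power set = 2^n.
2^24 = 16777216


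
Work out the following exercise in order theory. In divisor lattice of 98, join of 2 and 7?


In a divisor lattice, join = lcm (least common multiple).
gcd(2,7) = 1
lcm(2,7) = 2*7/gcd = 14/1 = 14


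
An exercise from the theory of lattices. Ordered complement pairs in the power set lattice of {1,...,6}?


Complement pair (a,b): a meet b = bottom, a join b = top.
Here: A intersect B = {} and A union B = {1,...,6}.
Pairs found: ({},{1,2,3,4,5,6}), ({1},{2,3,4,5,6}), ({2},{1,3,4,5,6}), ({3},{1,2,4,5,6}), ... (60 more)
Total ordered pairs: 64


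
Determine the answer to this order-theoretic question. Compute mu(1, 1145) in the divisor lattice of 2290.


In a divisor lattice, mu(a,b) = mu(b/a) where mu is the classical Mobius function.
b/a = 1145/1 = 1145
Prime factorization of 1145: primes [5, 229]
1145 is squarefree with 2 prime factor(s), so mu(1145) = (-1)^2 = 1


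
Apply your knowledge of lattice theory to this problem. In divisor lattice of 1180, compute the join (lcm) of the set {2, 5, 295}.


In a divisor lattice, join = lcm (least common multiple).
Compute lcm iteratively: start with first element, then lcm(current, next).
Elements: [2, 5, 295]
lcm(2,5) = 10
lcm(10,295) = 590
Final lcm = 590


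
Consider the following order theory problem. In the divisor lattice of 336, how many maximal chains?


A maximal chain goes from the minimum element to a maximal element via cover relations.
Counting all min-to-max paths in the cover graph.
Total maximal chains: 30


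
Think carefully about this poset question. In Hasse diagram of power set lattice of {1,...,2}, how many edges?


A cover relation a -< b holds when a < b with no c strictly between.
Cover relations:
  {} -< {1}
  {} -< {2}
  {1} -< {1,2}
  {2} -< {1,2}
Total: 4


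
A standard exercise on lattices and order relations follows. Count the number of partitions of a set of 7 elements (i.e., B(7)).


B(n) = number of set partitions of an n-element set.
B(n) satisfies the recurrence: B(n+1) = sum_k C(n,k)*B(k).
B(7) = 877


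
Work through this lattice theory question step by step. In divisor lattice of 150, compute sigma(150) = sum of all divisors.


sigma(n) = sum of divisors.
Divisors of 150: [1, 2, 3, 5, 6, 10, 15, 25, 30, 50, 75, 150]
Sum = 372


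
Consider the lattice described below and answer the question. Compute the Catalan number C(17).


C(n) = C(2n, n) / (n+1).
C(34, 17) = 2333606220
C(17) = 2333606220 / 18 = 129644790


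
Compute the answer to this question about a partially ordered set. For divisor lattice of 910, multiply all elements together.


Divisors of 910: [1, 2, 5, 7, 10, 13, 14, 26, 35, 65, 70, 91, 130, 182, 455, 910]
Product = n^(d(n)/2) = 910^(16/2)
Product = 470252527615152100000000


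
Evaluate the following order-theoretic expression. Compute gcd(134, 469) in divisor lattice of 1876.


In a divisor lattice, meet = gcd (greatest common divisor).
By Euclidean algorithm or factoring: gcd(134,469) = 67


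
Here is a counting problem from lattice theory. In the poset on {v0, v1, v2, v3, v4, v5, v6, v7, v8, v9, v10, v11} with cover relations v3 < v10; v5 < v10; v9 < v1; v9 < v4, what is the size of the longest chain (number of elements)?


A chain is a totally ordered subset; we count the number of elements in a maximum chain.
Compute, for each element x, the size of the longest chain ending at x:
  v0: 1
  v2: 1
  v3: 1
  v5: 1
  v6: 1
  v7: 1
  ...
A maximum chain: v9 < v1
Number of elements in the longest chain: 2


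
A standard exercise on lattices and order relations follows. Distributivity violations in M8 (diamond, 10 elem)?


Distributive law: a ^ (b v c) = (a ^ b) v (a ^ c).
Check all 10^3 = 1000 ordered triples (a,b,c).
  e.g. a=a1, b=a2, c=a3: lhs=a1 != rhs=0
  e.g. a=a1, b=a2, c=a4: lhs=a1 != rhs=0
Total violating triples: 336


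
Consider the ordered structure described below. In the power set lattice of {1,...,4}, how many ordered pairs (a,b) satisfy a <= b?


The order relation is {(a,b) : a <= b}, reflexive so it includes (a,a).
Examples: ({},{}), ({},{1,2}), ({},{1,2,3}), ({},{1,2,3,4}), ({},{1,2,4}), ...
Total ordered pairs: 81


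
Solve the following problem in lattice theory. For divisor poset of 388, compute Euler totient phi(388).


phi(n) = n * prod_{p|n} (1 - 1/p).
Prime divisors of 388: [2, 97]
phi(388) = 388 * (1 - 1/2) * (1 - 1/97)
phi(388) = 192


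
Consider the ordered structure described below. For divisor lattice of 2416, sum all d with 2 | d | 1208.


Interval [2,1208] in divisors of 2416: [2, 4, 8, 302, 604, 1208]
Sum = 2128


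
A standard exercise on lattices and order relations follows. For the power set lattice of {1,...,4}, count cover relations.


A cover relation a -< b holds when a < b with no c strictly between.
Cover relations:
  {} -< {1}
  {} -< {2}
  {} -< {3}
  {} -< {4}
  {1} -< {1,2}
  {1} -< {1,3}
  {1} -< {1,4}
  {2} -< {1,2}
  ...24 more
Total: 32


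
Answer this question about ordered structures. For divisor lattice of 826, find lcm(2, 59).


In a divisor lattice, join = lcm (least common multiple).
Compute lcm iteratively: start with first element, then lcm(current, next).
Elements: [2, 59]
lcm(2,59) = 118
Final lcm = 118


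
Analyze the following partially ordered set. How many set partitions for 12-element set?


B(n) = number of set partitions of an n-element set.
B(n) satisfies the recurrence: B(n+1) = sum_k C(n,k)*B(k).
B(12) = 4213597


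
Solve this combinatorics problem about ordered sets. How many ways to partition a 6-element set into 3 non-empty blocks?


S(n,k) = k*S(n-1,k) + S(n-1,k-1).
S(5,3) = 25, S(5,2) = 15
S(6,3) = 3*25 + 15 = 75 + 15
S(6,3) = 90


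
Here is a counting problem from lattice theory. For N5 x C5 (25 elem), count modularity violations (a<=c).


Modular law: if a <= c then a v (b ^ c) = (a v b) ^ c.
Check all triples (a,b,c) with a <= c among 25 elements.
  e.g. a=(a,0), b=(c,0), c=(b,0): lhs=(a,0) != rhs=(b,0)
  e.g. a=(a,0), b=(c,1), c=(b,0): lhs=(a,0) != rhs=(b,0)
Total violating triples: 75


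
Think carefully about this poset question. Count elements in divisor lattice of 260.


Divisors of 260: [1, 2, 4, 5, 10, 13, 20, 26, 52, 65, 130, 260]
Count: 12


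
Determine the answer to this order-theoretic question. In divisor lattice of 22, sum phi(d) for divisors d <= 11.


Divisors of 22 up to 11: [1, 2, 11]
phi values: [1, 1, 10]
Sum = 12


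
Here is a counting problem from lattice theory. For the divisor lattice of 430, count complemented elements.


An element a is complemented if some b has a meet b = bottom, a join b = top.
a is complemented iff gcd(a, n/a)=1, i.e. a is a unitary divisor of 430.
Complemented elements: 1, 2, 5, 10, 43, 86, ... (2 more)
Count: 8


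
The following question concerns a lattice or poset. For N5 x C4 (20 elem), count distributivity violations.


Distributive law: a ^ (b v c) = (a ^ b) v (a ^ c).
Check all 20^3 = 8000 ordered triples (a,b,c).
  e.g. a=(b,0), b=(a,0), c=(c,0): lhs=(b,0) != rhs=(a,0)
  e.g. a=(b,0), b=(a,0), c=(c,1): lhs=(b,0) != rhs=(a,0)
Total violating triples: 128


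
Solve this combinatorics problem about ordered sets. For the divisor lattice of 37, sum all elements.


sigma(n) = sum of divisors.
Divisors of 37: [1, 37]
Sum = 38


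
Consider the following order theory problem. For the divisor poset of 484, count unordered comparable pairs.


A comparable pair {a,b} has a < b or b < a in the order.
Count unordered pairs where one element is strictly below the other.
Examples: {1,2}, {1,4}, {1,11}, {1,22}, ...
Total comparable pairs: 27


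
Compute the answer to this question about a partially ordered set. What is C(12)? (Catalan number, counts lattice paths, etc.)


C(n) = C(2n, n) / (n+1).
C(24, 12) = 2704156
C(12) = 2704156 / 13 = 208012


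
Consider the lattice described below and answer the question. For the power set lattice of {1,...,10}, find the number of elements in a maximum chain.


A chain is a totally ordered subset; we count the number of elements in a maximum chain.
Compute, for each element x, the size of the longest chain ending at x:
  {}: 1
  {1}: 2
  {2}: 2
  {3}: 2
  {4}: 2
  {5}: 2
  ...
A maximum chain: {} < {1} < {1,2} < {1,2,3} < {1,2,3,4} < {1,2,3,4,5} < {1,2,3,4,5,6} < {1,2,3,4,5,6,7} < {1,2,3,4,5,6,7,8} < {1,2,3,4,5,6,7,8,9} < {1,2,3,4,5,6,7,8,9,10}
Number of elements in the longest chain: 11


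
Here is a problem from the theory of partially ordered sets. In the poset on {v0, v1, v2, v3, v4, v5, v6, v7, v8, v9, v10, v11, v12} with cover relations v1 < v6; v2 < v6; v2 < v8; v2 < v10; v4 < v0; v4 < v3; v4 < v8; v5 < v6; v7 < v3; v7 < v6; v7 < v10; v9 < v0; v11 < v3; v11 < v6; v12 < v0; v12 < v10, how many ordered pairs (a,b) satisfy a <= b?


The order relation is {(a,b) : a <= b}, reflexive so it includes (a,a).
Examples: (v0,v0), (v1,v1), (v1,v6), (v10,v10), (v11,v11), ...
Total ordered pairs: 29


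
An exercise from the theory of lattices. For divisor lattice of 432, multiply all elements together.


Divisors of 432: [1, 2, 3, 4, 6, 8, 9, 12, 16, 18, 24, 27, 36, 48, 54, 72, 108, 144, 216, 432]
Product = n^(d(n)/2) = 432^(20/2)
Product = 226379693794030958489370624


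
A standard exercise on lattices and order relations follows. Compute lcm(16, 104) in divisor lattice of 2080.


In a divisor lattice, join = lcm (least common multiple).
gcd(16,104) = 8
lcm(16,104) = 16*104/gcd = 1664/8 = 208


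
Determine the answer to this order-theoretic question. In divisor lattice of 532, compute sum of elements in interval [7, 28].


Interval [7,28] in divisors of 532: [7, 14, 28]
Sum = 49


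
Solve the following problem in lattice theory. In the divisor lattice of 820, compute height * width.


Height = length of longest chain minus 1; width = size of largest antichain.
A maximum chain: 1 | 41 | 205 | 410 | 820  (height 4).
A maximum antichain: {4, 10, 82, 205}  (width 4).
Product = 4 * 4 = 16


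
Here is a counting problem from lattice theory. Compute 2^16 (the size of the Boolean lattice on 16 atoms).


Power set = 2^n.
2^16 = 65536


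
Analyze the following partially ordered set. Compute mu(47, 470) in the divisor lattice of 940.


In a divisor lattice, mu(a,b) = mu(b/a) where mu is the classical Mobius function.
b/a = 470/47 = 10
Prime factorization of 10: primes [2, 5]
10 is squarefree with 2 prime factor(s), so mu(10) = (-1)^2 = 1


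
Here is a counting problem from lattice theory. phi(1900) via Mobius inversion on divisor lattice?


phi(n) = n * prod_{p|n} (1 - 1/p).
Prime divisors of 1900: [2, 5, 19]
phi(1900) = 1900 * (1 - 1/2) * (1 - 1/5) * (1 - 1/19)
phi(1900) = 720


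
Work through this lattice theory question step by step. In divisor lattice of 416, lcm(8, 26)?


Join=lcm.
gcd(8,26)=2
lcm=104


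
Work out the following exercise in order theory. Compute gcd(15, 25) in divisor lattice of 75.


In a divisor lattice, meet = gcd (greatest common divisor).
By Euclidean algorithm or factoring: gcd(15,25) = 5


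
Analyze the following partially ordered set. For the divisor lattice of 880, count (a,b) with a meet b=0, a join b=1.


Complement pair (a,b): a meet b = bottom, a join b = top.
Here: gcd(a,b)=1 and lcm(a,b)=880, i.e. a*b=880 with a,b coprime.
Pairs found: (1,880), (5,176), (11,80), (16,55), ... (4 more)
Total ordered pairs: 8


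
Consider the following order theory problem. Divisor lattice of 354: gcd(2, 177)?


Meet=gcd.
gcd(2,177)=1


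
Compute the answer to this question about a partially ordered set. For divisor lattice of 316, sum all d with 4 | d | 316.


Interval [4,316] in divisors of 316: [4, 316]
Sum = 320


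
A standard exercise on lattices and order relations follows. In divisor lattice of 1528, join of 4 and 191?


In a divisor lattice, join = lcm (least common multiple).
gcd(4,191) = 1
lcm(4,191) = 4*191/gcd = 764/1 = 764


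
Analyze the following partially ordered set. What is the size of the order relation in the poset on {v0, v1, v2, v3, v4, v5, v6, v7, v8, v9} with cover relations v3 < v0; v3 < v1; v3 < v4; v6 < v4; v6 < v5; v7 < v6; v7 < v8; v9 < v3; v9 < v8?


The order relation is {(a,b) : a <= b}, reflexive so it includes (a,a).
Examples: (v0,v0), (v1,v1), (v2,v2), (v3,v0), (v3,v1), ...
Total ordered pairs: 24


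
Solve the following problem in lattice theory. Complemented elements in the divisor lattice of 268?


An element a is complemented if some b has a meet b = bottom, a join b = top.
a is complemented iff gcd(a, n/a)=1, i.e. a is a unitary divisor of 268.
Complemented elements: 1, 4, 67, 268
Count: 4


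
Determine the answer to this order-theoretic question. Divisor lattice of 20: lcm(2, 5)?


Join=lcm.
gcd(2,5)=1
lcm=10


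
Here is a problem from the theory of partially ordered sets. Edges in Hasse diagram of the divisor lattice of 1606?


A cover relation a -< b holds when a < b with no c strictly between.
Cover relations:
  1 -< 2
  1 -< 11
  1 -< 73
  2 -< 22
  2 -< 146
  11 -< 22
  11 -< 803
  22 -< 1606
  ...4 more
Total: 12


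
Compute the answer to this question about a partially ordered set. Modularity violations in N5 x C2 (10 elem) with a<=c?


Modular law: if a <= c then a v (b ^ c) = (a v b) ^ c.
Check all triples (a,b,c) with a <= c among 10 elements.
  e.g. a=(a,0), b=(c,0), c=(b,0): lhs=(a,0) != rhs=(b,0)
  e.g. a=(a,0), b=(c,1), c=(b,0): lhs=(a,0) != rhs=(b,0)
Total violating triples: 6


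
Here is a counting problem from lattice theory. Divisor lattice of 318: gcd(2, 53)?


Meet=gcd.
gcd(2,53)=1


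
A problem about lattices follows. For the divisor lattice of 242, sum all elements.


sigma(n) = sum of divisors.
Divisors of 242: [1, 2, 11, 22, 121, 242]
Sum = 399


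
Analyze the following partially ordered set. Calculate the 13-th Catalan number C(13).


C(n) = C(2n, n) / (n+1).
C(26, 13) = 10400600
C(13) = 10400600 / 14 = 742900


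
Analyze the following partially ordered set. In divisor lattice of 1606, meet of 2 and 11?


In a divisor lattice, meet = gcd (greatest common divisor).
By Euclidean algorithm or factoring: gcd(2,11) = 1


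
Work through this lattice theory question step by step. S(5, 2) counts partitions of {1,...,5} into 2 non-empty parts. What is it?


S(n,k) = k*S(n-1,k) + S(n-1,k-1).
S(4,2) = 7, S(4,1) = 1
S(5,2) = 2*7 + 1 = 14 + 1
S(5,2) = 15


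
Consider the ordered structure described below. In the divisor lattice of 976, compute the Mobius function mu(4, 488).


In a divisor lattice, mu(a,b) = mu(b/a) where mu is the classical Mobius function.
b/a = 488/4 = 122
Prime factorization of 122: primes [2, 61]
122 is squarefree with 2 prime factor(s), so mu(122) = (-1)^2 = 1


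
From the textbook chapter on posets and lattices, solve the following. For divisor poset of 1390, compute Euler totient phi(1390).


phi(n) = n * prod_{p|n} (1 - 1/p).
Prime divisors of 1390: [2, 5, 139]
phi(1390) = 1390 * (1 - 1/2) * (1 - 1/5) * (1 - 1/139)
phi(1390) = 552


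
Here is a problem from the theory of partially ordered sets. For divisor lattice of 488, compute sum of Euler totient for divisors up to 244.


Divisors of 488 up to 244: [1, 2, 4, 8, 61, 122, 244]
phi values: [1, 1, 2, 4, 60, 60, 120]
Sum = 248
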